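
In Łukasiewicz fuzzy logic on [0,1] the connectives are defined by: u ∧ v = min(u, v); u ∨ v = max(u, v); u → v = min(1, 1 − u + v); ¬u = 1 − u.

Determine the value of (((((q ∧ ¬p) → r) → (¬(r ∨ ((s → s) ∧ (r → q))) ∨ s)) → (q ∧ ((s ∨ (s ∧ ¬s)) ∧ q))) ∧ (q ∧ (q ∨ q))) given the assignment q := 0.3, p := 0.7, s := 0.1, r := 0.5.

0.30

¬p: Łukasiewicz ¬ gives 1 − 0.7 = 0.3
(q ∧ ¬p) = min(0.3, 0.3) = 0.3
((q ∧ ¬p) → r): min(1, 1 − 0.3 + 0.5) = 1
(s → s): min(1, 1 − 0.1 + 0.1) = 1
(r → q): min(1, 1 − 0.5 + 0.3) = 0.8
((s → s) ∧ (r → q)) = min(1, 0.8) = 0.8
(r ∨ ((s → s) ∧ (r → q))) = max(0.5, 0.8) = 0.8
¬(r ∨ ((s → s) ∧ (r → q))): Łukasiewicz ¬ gives 1 − 0.8 = 0.2
(¬(r ∨ ((s → s) ∧ (r → q))) ∨ s) = max(0.2, 0.1) = 0.2
(((q ∧ ¬p) → r) → (¬(r ∨ ((s → s) ∧ (r → q))) ∨ s)): min(1, 1 − 1 + 0.2) = 0.2
¬s: Łukasiewicz ¬ gives 1 − 0.1 = 0.9
(s ∧ ¬s) = min(0.1, 0.9) = 0.1
(s ∨ (s ∧ ¬s)) = max(0.1, 0.1) = 0.1
((s ∨ (s ∧ ¬s)) ∧ q) = min(0.1, 0.3) = 0.1
(q ∧ ((s ∨ (s ∧ ¬s)) ∧ q)) = min(0.3, 0.1) = 0.1
((((q ∧ ¬p) → r) → (¬(r ∨ ((s → s) ∧ (r → q))) ∨ s)) → (q ∧ ((s ∨ (s ∧ ¬s)) ∧ q))): min(1, 1 − 0.2 + 0.1) = 0.9
(q ∨ q) = max(0.3, 0.3) = 0.3
(q ∧ (q ∨ q)) = min(0.3, 0.3) = 0.3
(((((q ∧ ¬p) → r) → (¬(r ∨ ((s → s) ∧ (r → q))) ∨ s)) → (q ∧ ((s ∨ (s ∧ ¬s)) ∧ q))) ∧ (q ∧ (q ∨ q))) = min(0.9, 0.3) = 0.3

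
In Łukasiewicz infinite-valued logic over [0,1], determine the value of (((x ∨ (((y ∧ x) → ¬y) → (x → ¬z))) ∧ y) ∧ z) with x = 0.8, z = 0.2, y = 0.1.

(y ∧ x) = min(0.1, 0.8) = 0.1
¬y: Łukasiewicz ¬ gives 1 − 0.1 = 0.9
((y ∧ x) → ¬y): min(1, 1 − 0.1 + 0.9) = 1
¬z: Łukasiewicz ¬ gives 1 − 0.2 = 0.8
(x → ¬z): min(1, 1 − 0.8 + 0.8) = 1
(((y ∧ x) → ¬y) → (x → ¬z)): min(1, 1 − 1 + 1) = 1
(x ∨ (((y ∧ x) → ¬y) → (x → ¬z))) = max(0.8, 1) = 1
((x ∨ (((y ∧ x) → ¬y) → (x → ¬z))) ∧ y) = min(1, 0.1) = 0.1
(((x ∨ (((y ∧ x) → ¬y) → (x → ¬z))) ∧ y) ∧ z) = min(0.1, 0.2) = 0.1

0.10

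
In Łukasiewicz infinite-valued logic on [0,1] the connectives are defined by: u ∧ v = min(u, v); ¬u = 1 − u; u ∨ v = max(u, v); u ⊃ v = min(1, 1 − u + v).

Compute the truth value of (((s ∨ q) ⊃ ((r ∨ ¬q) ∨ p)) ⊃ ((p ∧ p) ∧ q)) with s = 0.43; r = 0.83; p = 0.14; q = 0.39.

(s ∨ q) = max(0.43, 0.39) = 0.43
¬q: Łukasiewicz ¬ gives 1 − 0.39 = 0.61
(r ∨ ¬q) = max(0.83, 0.61) = 0.83
((r ∨ ¬q) ∨ p) = max(0.83, 0.14) = 0.83
((s ∨ q) ⊃ ((r ∨ ¬q) ∨ p)): min(1, 1 − 0.43 + 0.83) = 1
(p ∧ p) = min(0.14, 0.14) = 0.14
((p ∧ p) ∧ q) = min(0.14, 0.39) = 0.14
(((s ∨ q) ⊃ ((r ∨ ¬q) ∨ p)) ⊃ ((p ∧ p) ∧ q)): min(1, 1 − 1 + 0.14) = 0.14

0.14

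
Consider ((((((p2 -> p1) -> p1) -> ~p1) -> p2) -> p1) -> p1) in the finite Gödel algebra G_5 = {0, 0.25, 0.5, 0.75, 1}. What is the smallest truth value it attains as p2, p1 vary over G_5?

0.00

The minimum is attained at p2 = 0, p1 = 0:
  (p2 -> p1): 0 ≤ 0, so result = 1
  ((p2 -> p1) -> p1): 1 > 0, so result = 0
  ~p1: Gödel ¬ of 0 = 1 (operand is 0)
  (((p2 -> p1) -> p1) -> ~p1): 0 ≤ 1, so result = 1
  ((((p2 -> p1) -> p1) -> ~p1) -> p2): 1 > 0, so result = 0
  (((((p2 -> p1) -> p1) -> ~p1) -> p2) -> p1): 0 ≤ 0, so result = 1
  ((((((p2 -> p1) -> p1) -> ~p1) -> p2) -> p1) -> p1): 1 > 0, so result = 0
Checking all 25 assignments confirms none give a value below 0.00.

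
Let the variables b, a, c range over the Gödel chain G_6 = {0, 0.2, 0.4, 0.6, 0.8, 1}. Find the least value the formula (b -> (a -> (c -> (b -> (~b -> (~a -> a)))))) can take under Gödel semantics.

1.00

Every assignment gives 1. For instance at b = 0, a = 0, c = 0:
  ~b: Gödel ¬ of 0 = 1 (operand is 0)
  ~a: Gödel ¬ of 0 = 1 (operand is 0)
  (~a -> a): 1 > 0, so result = 0
  (~b -> (~a -> a)): 1 > 0, so result = 0
  (b -> (~b -> (~a -> a))): 0 ≤ 0, so result = 1
  (c -> (b -> (~b -> (~a -> a)))): 0 ≤ 1, so result = 1
  (a -> (c -> (b -> (~b -> (~a -> a))))): 0 ≤ 1, so result = 1
  (b -> (a -> (c -> (b -> (~b -> (~a -> a)))))): 0 ≤ 1, so result = 1
All 216 assignments give value 1 — the formula is a G_6-tautology.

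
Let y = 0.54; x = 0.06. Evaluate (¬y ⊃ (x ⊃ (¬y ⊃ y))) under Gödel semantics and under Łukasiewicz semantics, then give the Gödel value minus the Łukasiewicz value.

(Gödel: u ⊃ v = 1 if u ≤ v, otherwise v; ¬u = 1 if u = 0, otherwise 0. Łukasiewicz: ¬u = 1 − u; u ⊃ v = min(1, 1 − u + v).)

0.00

Gödel evaluation:
  ¬y: Gödel ¬ of 0.54 = 0 (operand ≠ 0)
  ¬y: Gödel ¬ of 0.54 = 0 (operand ≠ 0)
  (¬y ⊃ y): 0 ≤ 0.54, so result = 1
  (x ⊃ (¬y ⊃ y)): 0.06 ≤ 1, so result = 1
  (¬y ⊃ (x ⊃ (¬y ⊃ y))): 0 ≤ 1, so result = 1
  Gödel value = 1
Łukasiewicz evaluation:
  ¬y: Łukasiewicz ¬ gives 1 − 0.54 = 0.46
  ¬y: Łukasiewicz ¬ gives 1 − 0.54 = 0.46
  (¬y ⊃ y): min(1, 1 − 0.46 + 0.54) = 1
  (x ⊃ (¬y ⊃ y)): min(1, 1 − 0.06 + 1) = 1
  (¬y ⊃ (x ⊃ (¬y ⊃ y))): min(1, 1 − 0.46 + 1) = 1
  Łukasiewicz value = 1
Difference: 1 − 1 = 0.00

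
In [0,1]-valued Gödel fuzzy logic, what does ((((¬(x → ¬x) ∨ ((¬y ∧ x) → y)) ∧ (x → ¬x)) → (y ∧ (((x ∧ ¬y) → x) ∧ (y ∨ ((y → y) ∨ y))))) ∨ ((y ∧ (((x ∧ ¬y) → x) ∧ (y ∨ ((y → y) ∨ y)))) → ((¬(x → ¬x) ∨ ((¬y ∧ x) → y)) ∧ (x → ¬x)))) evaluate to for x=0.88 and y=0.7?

¬x: Gödel ¬ of 0.88 = 0 (operand ≠ 0)
(x → ¬x): 0.88 > 0, so result = 0
¬(x → ¬x): Gödel ¬ of 0 = 1 (operand is 0)
¬y: Gödel ¬ of 0.7 = 0 (operand ≠ 0)
(¬y ∧ x) = min(0, 0.88) = 0
((¬y ∧ x) → y): 0 ≤ 0.7, so result = 1
(¬(x → ¬x) ∨ ((¬y ∧ x) → y)) = max(1, 1) = 1
¬x: Gödel ¬ of 0.88 = 0 (operand ≠ 0)
(x → ¬x): 0.88 > 0, so result = 0
((¬(x → ¬x) ∨ ((¬y ∧ x) → y)) ∧ (x → ¬x)) = min(1, 0) = 0
¬y: Gödel ¬ of 0.7 = 0 (operand ≠ 0)
(x ∧ ¬y) = min(0.88, 0) = 0
((x ∧ ¬y) → x): 0 ≤ 0.88, so result = 1
(y → y): 0.7 ≤ 0.7, so result = 1
((y → y) ∨ y) = max(1, 0.7) = 1
(y ∨ ((y → y) ∨ y)) = max(0.7, 1) = 1
(((x ∧ ¬y) → x) ∧ (y ∨ ((y → y) ∨ y))) = min(1, 1) = 1
(y ∧ (((x ∧ ¬y) → x) ∧ (y ∨ ((y → y) ∨ y)))) = min(0.7, 1) = 0.7
(((¬(x → ¬x) ∨ ((¬y ∧ x) → y)) ∧ (x → ¬x)) → (y ∧ (((x ∧ ¬y) → x) ∧ (y ∨ ((y → y) ∨ y))))): 0 ≤ 0.7, so result = 1
¬y: Gödel ¬ of 0.7 = 0 (operand ≠ 0)
(x ∧ ¬y) = min(0.88, 0) = 0
((x ∧ ¬y) → x): 0 ≤ 0.88, so result = 1
(y → y): 0.7 ≤ 0.7, so result = 1
((y → y) ∨ y) = max(1, 0.7) = 1
(y ∨ ((y → y) ∨ y)) = max(0.7, 1) = 1
(((x ∧ ¬y) → x) ∧ (y ∨ ((y → y) ∨ y))) = min(1, 1) = 1
(y ∧ (((x ∧ ¬y) → x) ∧ (y ∨ ((y → y) ∨ y)))) = min(0.7, 1) = 0.7
¬x: Gödel ¬ of 0.88 = 0 (operand ≠ 0)
(x → ¬x): 0.88 > 0, so result = 0
¬(x → ¬x): Gödel ¬ of 0 = 1 (operand is 0)
¬y: Gödel ¬ of 0.7 = 0 (operand ≠ 0)
(¬y ∧ x) = min(0, 0.88) = 0
((¬y ∧ x) → y): 0 ≤ 0.7, so result = 1
(¬(x → ¬x) ∨ ((¬y ∧ x) → y)) = max(1, 1) = 1
¬x: Gödel ¬ of 0.88 = 0 (operand ≠ 0)
(x → ¬x): 0.88 > 0, so result = 0
((¬(x → ¬x) ∨ ((¬y ∧ x) → y)) ∧ (x → ¬x)) = min(1, 0) = 0
((y ∧ (((x ∧ ¬y) → x) ∧ (y ∨ ((y → y) ∨ y)))) → ((¬(x → ¬x) ∨ ((¬y ∧ x) → y)) ∧ (x → ¬x))): 0.7 > 0, so result = 0
((((¬(x → ¬x) ∨ ((¬y ∧ x) → y)) ∧ (x → ¬x)) → (y ∧ (((x ∧ ¬y) → x) ∧ (y ∨ ((y → y) ∨ y))))) ∨ ((y ∧ (((x ∧ ¬y) → x) ∧ (y ∨ ((y → y) ∨ y)))) → ((¬(x → ¬x) ∨ ((¬y ∧ x) → y)) ∧ (x → ¬x)))) = max(1, 0) = 1

1.00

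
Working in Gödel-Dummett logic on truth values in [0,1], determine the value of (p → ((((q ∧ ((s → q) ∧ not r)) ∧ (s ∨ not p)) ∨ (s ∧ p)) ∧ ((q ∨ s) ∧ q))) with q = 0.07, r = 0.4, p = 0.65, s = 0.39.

(s → q): 0.39 > 0.07, so result = 0.07
not r: Gödel ¬ of 0.4 = 0 (operand ≠ 0)
((s → q) ∧ not r) = min(0.07, 0) = 0
(q ∧ ((s → q) ∧ not r)) = min(0.07, 0) = 0
not p: Gödel ¬ of 0.65 = 0 (operand ≠ 0)
(s ∨ not p) = max(0.39, 0) = 0.39
((q ∧ ((s → q) ∧ not r)) ∧ (s ∨ not p)) = min(0, 0.39) = 0
(s ∧ p) = min(0.39, 0.65) = 0.39
(((q ∧ ((s → q) ∧ not r)) ∧ (s ∨ not p)) ∨ (s ∧ p)) = max(0, 0.39) = 0.39
(q ∨ s) = max(0.07, 0.39) = 0.39
((q ∨ s) ∧ q) = min(0.39, 0.07) = 0.07
((((q ∧ ((s → q) ∧ not r)) ∧ (s ∨ not p)) ∨ (s ∧ p)) ∧ ((q ∨ s) ∧ q)) = min(0.39, 0.07) = 0.07
(p → ((((q ∧ ((s → q) ∧ not r)) ∧ (s ∨ not p)) ∨ (s ∧ p)) ∧ ((q ∨ s) ∧ q))): 0.65 > 0.07, so result = 0.07

0.07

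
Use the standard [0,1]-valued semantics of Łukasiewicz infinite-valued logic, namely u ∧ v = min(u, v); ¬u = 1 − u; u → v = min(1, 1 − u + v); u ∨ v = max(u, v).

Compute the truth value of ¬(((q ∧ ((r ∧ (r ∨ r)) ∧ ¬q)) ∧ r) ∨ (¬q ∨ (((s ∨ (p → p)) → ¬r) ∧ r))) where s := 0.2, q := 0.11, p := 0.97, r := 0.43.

0.11

(r ∨ r) = max(0.43, 0.43) = 0.43
(r ∧ (r ∨ r)) = min(0.43, 0.43) = 0.43
¬q: Łukasiewicz ¬ gives 1 − 0.11 = 0.89
((r ∧ (r ∨ r)) ∧ ¬q) = min(0.43, 0.89) = 0.43
(q ∧ ((r ∧ (r ∨ r)) ∧ ¬q)) = min(0.11, 0.43) = 0.11
((q ∧ ((r ∧ (r ∨ r)) ∧ ¬q)) ∧ r) = min(0.11, 0.43) = 0.11
¬q: Łukasiewicz ¬ gives 1 − 0.11 = 0.89
(p → p): min(1, 1 − 0.97 + 0.97) = 1
(s ∨ (p → p)) = max(0.2, 1) = 1
¬r: Łukasiewicz ¬ gives 1 − 0.43 = 0.57
((s ∨ (p → p)) → ¬r): min(1, 1 − 1 + 0.57) = 0.57
(((s ∨ (p → p)) → ¬r) ∧ r) = min(0.57, 0.43) = 0.43
(¬q ∨ (((s ∨ (p → p)) → ¬r) ∧ r)) = max(0.89, 0.43) = 0.89
(((q ∧ ((r ∧ (r ∨ r)) ∧ ¬q)) ∧ r) ∨ (¬q ∨ (((s ∨ (p → p)) → ¬r) ∧ r))) = max(0.11, 0.89) = 0.89
¬(((q ∧ ((r ∧ (r ∨ r)) ∧ ¬q)) ∧ r) ∨ (¬q ∨ (((s ∨ (p → p)) → ¬r) ∧ r))): Łukasiewicz ¬ gives 1 − 0.89 = 0.11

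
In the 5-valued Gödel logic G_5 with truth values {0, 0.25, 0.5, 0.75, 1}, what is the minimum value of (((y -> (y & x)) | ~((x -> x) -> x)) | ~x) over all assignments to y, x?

0.25

The minimum is attained at y = 0.5, x = 0.25:
  (y & x) = min(0.5, 0.25) = 0.25
  (y -> (y & x)): 0.5 > 0.25, so result = 0.25
  (x -> x): 0.25 ≤ 0.25, so result = 1
  ((x -> x) -> x): 1 > 0.25, so result = 0.25
  ~((x -> x) -> x): Gödel ¬ of 0.25 = 0 (operand ≠ 0)
  ((y -> (y & x)) | ~((x -> x) -> x)) = max(0.25, 0) = 0.25
  ~x: Gödel ¬ of 0.25 = 0 (operand ≠ 0)
  (((y -> (y & x)) | ~((x -> x) -> x)) | ~x) = max(0.25, 0) = 0.25
Checking all 25 assignments confirms none give a value below 0.25.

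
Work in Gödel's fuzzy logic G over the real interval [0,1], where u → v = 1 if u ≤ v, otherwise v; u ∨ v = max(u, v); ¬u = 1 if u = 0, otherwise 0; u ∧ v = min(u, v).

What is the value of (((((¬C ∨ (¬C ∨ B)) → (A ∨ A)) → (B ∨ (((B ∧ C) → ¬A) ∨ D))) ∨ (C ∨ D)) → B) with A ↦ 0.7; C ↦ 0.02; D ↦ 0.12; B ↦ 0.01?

¬C: Gödel ¬ of 0.02 = 0 (operand ≠ 0)
¬C: Gödel ¬ of 0.02 = 0 (operand ≠ 0)
(¬C ∨ B) = max(0, 0.01) = 0.01
(¬C ∨ (¬C ∨ B)) = max(0, 0.01) = 0.01
(A ∨ A) = max(0.7, 0.7) = 0.7
((¬C ∨ (¬C ∨ B)) → (A ∨ A)): 0.01 ≤ 0.7, so result = 1
(B ∧ C) = min(0.01, 0.02) = 0.01
¬A: Gödel ¬ of 0.7 = 0 (operand ≠ 0)
((B ∧ C) → ¬A): 0.01 > 0, so result = 0
(((B ∧ C) → ¬A) ∨ D) = max(0, 0.12) = 0.12
(B ∨ (((B ∧ C) → ¬A) ∨ D)) = max(0.01, 0.12) = 0.12
(((¬C ∨ (¬C ∨ B)) → (A ∨ A)) → (B ∨ (((B ∧ C) → ¬A) ∨ D))): 1 > 0.12, so result = 0.12
(C ∨ D) = max(0.02, 0.12) = 0.12
((((¬C ∨ (¬C ∨ B)) → (A ∨ A)) → (B ∨ (((B ∧ C) → ¬A) ∨ D))) ∨ (C ∨ D)) = max(0.12, 0.12) = 0.12
(((((¬C ∨ (¬C ∨ B)) → (A ∨ A)) → (B ∨ (((B ∧ C) → ¬A) ∨ D))) ∨ (C ∨ D)) → B): 0.12 > 0.01, so result = 0.01

0.01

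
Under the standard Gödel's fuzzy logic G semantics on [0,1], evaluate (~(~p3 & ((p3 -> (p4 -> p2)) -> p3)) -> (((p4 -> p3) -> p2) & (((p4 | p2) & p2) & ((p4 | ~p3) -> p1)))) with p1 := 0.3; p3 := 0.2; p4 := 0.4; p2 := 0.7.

~p3: Gödel ¬ of 0.2 = 0 (operand ≠ 0)
(p4 -> p2): 0.4 ≤ 0.7, so result = 1
(p3 -> (p4 -> p2)): 0.2 ≤ 1, so result = 1
((p3 -> (p4 -> p2)) -> p3): 1 > 0.2, so result = 0.2
(~p3 & ((p3 -> (p4 -> p2)) -> p3)) = min(0, 0.2) = 0
~(~p3 & ((p3 -> (p4 -> p2)) -> p3)): Gödel ¬ of 0 = 1 (operand is 0)
(p4 -> p3): 0.4 > 0.2, so result = 0.2
((p4 -> p3) -> p2): 0.2 ≤ 0.7, so result = 1
(p4 | p2) = max(0.4, 0.7) = 0.7
((p4 | p2) & p2) = min(0.7, 0.7) = 0.7
~p3: Gödel ¬ of 0.2 = 0 (operand ≠ 0)
(p4 | ~p3) = max(0.4, 0) = 0.4
((p4 | ~p3) -> p1): 0.4 > 0.3, so result = 0.3
(((p4 | p2) & p2) & ((p4 | ~p3) -> p1)) = min(0.7, 0.3) = 0.3
(((p4 -> p3) -> p2) & (((p4 | p2) & p2) & ((p4 | ~p3) -> p1))) = min(1, 0.3) = 0.3
(~(~p3 & ((p3 -> (p4 -> p2)) -> p3)) -> (((p4 -> p3) -> p2) & (((p4 | p2) & p2) & ((p4 | ~p3) -> p1)))): 1 > 0.3, so result = 0.3

0.30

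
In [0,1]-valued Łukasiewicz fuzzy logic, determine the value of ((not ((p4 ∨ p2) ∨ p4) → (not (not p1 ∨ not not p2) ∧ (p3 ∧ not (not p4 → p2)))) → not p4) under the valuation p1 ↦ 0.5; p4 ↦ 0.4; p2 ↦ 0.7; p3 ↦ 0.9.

0.90

(p4 ∨ p2) = max(0.4, 0.7) = 0.7
((p4 ∨ p2) ∨ p4) = max(0.7, 0.4) = 0.7
not ((p4 ∨ p2) ∨ p4): Łukasiewicz ¬ gives 1 − 0.7 = 0.3
not p1: Łukasiewicz ¬ gives 1 − 0.5 = 0.5
not p2: Łukasiewicz ¬ gives 1 − 0.7 = 0.3
not not p2: Łukasiewicz ¬ gives 1 − 0.3 = 0.7
(not p1 ∨ not not p2) = max(0.5, 0.7) = 0.7
not (not p1 ∨ not not p2): Łukasiewicz ¬ gives 1 − 0.7 = 0.3
not p4: Łukasiewicz ¬ gives 1 − 0.4 = 0.6
(not p4 → p2): min(1, 1 − 0.6 + 0.7) = 1
not (not p4 → p2): Łukasiewicz ¬ gives 1 − 1 = 0
(p3 ∧ not (not p4 → p2)) = min(0.9, 0) = 0
(not (not p1 ∨ not not p2) ∧ (p3 ∧ not (not p4 → p2))) = min(0.3, 0) = 0
(not ((p4 ∨ p2) ∨ p4) → (not (not p1 ∨ not not p2) ∧ (p3 ∧ not (not p4 → p2)))): min(1, 1 − 0.3 + 0) = 0.7
not p4: Łukasiewicz ¬ gives 1 − 0.4 = 0.6
((not ((p4 ∨ p2) ∨ p4) → (not (not p1 ∨ not not p2) ∧ (p3 ∧ not (not p4 → p2)))) → not p4): min(1, 1 − 0.7 + 0.6) = 0.9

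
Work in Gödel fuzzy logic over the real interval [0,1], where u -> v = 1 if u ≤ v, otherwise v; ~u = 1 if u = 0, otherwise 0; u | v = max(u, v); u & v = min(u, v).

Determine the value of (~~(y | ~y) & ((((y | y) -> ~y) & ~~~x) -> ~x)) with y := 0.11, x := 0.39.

1.00

~y: Gödel ¬ of 0.11 = 0 (operand ≠ 0)
(y | ~y) = max(0.11, 0) = 0.11
~(y | ~y): Gödel ¬ of 0.11 = 0 (operand ≠ 0)
~~(y | ~y): Gödel ¬ of 0 = 1 (operand is 0)
(y | y) = max(0.11, 0.11) = 0.11
~y: Gödel ¬ of 0.11 = 0 (operand ≠ 0)
((y | y) -> ~y): 0.11 > 0, so result = 0
~x: Gödel ¬ of 0.39 = 0 (operand ≠ 0)
~~x: Gödel ¬ of 0 = 1 (operand is 0)
~~~x: Gödel ¬ of 1 = 0 (operand ≠ 0)
(((y | y) -> ~y) & ~~~x) = min(0, 0) = 0
~x: Gödel ¬ of 0.39 = 0 (operand ≠ 0)
((((y | y) -> ~y) & ~~~x) -> ~x): 0 ≤ 0, so result = 1
(~~(y | ~y) & ((((y | y) -> ~y) & ~~~x) -> ~x)) = min(1, 1) = 1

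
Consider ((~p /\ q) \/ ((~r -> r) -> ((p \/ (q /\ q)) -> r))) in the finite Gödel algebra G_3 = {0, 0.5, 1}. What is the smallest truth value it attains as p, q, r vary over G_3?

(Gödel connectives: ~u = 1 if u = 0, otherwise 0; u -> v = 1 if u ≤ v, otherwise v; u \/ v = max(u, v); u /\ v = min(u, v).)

The minimum is attained at p = 0.5, q = 1, r = 0.5:
  ~p: Gödel ¬ of 0.5 = 0 (operand ≠ 0)
  (~p /\ q) = min(0, 1) = 0
  ~r: Gödel ¬ of 0.5 = 0 (operand ≠ 0)
  (~r -> r): 0 ≤ 0.5, so result = 1
  (q /\ q) = min(1, 1) = 1
  (p \/ (q /\ q)) = max(0.5, 1) = 1
  ((p \/ (q /\ q)) -> r): 1 > 0.5, so result = 0.5
  ((~r -> r) -> ((p \/ (q /\ q)) -> r)): 1 > 0.5, so result = 0.5
  ((~p /\ q) \/ ((~r -> r) -> ((p \/ (q /\ q)) -> r))) = max(0, 0.5) = 0.5
Checking all 27 assignments confirms none give a value below 0.50.

0.50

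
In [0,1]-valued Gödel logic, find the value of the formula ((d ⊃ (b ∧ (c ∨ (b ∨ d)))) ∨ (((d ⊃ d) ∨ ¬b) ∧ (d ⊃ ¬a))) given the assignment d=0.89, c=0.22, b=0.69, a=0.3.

(b ∨ d) = max(0.69, 0.89) = 0.89
(c ∨ (b ∨ d)) = max(0.22, 0.89) = 0.89
(b ∧ (c ∨ (b ∨ d))) = min(0.69, 0.89) = 0.69
(d ⊃ (b ∧ (c ∨ (b ∨ d)))): 0.89 > 0.69, so result = 0.69
(d ⊃ d): 0.89 ≤ 0.89, so result = 1
¬b: Gödel ¬ of 0.69 = 0 (operand ≠ 0)
((d ⊃ d) ∨ ¬b) = max(1, 0) = 1
¬a: Gödel ¬ of 0.3 = 0 (operand ≠ 0)
(d ⊃ ¬a): 0.89 > 0, so result = 0
(((d ⊃ d) ∨ ¬b) ∧ (d ⊃ ¬a)) = min(1, 0) = 0
((d ⊃ (b ∧ (c ∨ (b ∨ d)))) ∨ (((d ⊃ d) ∨ ¬b) ∧ (d ⊃ ¬a))) = max(0.69, 0) = 0.69

0.69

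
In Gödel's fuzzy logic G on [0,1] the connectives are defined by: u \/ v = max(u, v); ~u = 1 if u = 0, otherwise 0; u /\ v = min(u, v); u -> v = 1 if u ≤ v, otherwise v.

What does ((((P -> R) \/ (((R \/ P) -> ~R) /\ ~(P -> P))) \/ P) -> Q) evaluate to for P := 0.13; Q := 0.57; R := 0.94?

(P -> R): 0.13 ≤ 0.94, so result = 1
(R \/ P) = max(0.94, 0.13) = 0.94
~R: Gödel ¬ of 0.94 = 0 (operand ≠ 0)
((R \/ P) -> ~R): 0.94 > 0, so result = 0
(P -> P): 0.13 ≤ 0.13, so result = 1
~(P -> P): Gödel ¬ of 1 = 0 (operand ≠ 0)
(((R \/ P) -> ~R) /\ ~(P -> P)) = min(0, 0) = 0
((P -> R) \/ (((R \/ P) -> ~R) /\ ~(P -> P))) = max(1, 0) = 1
(((P -> R) \/ (((R \/ P) -> ~R) /\ ~(P -> P))) \/ P) = max(1, 0.13) = 1
((((P -> R) \/ (((R \/ P) -> ~R) /\ ~(P -> P))) \/ P) -> Q): 1 > 0.57, so result = 0.57

0.57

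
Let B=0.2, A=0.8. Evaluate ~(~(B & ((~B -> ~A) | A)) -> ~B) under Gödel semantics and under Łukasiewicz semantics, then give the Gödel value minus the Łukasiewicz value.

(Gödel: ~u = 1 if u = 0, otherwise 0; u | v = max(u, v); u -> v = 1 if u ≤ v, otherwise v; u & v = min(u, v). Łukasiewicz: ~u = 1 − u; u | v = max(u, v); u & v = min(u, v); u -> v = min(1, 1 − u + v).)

Gödel evaluation:
  ~B: Gödel ¬ of 0.2 = 0 (operand ≠ 0)
  ~A: Gödel ¬ of 0.8 = 0 (operand ≠ 0)
  (~B -> ~A): 0 ≤ 0, so result = 1
  ((~B -> ~A) | A) = max(1, 0.8) = 1
  (B & ((~B -> ~A) | A)) = min(0.2, 1) = 0.2
  ~(B & ((~B -> ~A) | A)): Gödel ¬ of 0.2 = 0 (operand ≠ 0)
  ~B: Gödel ¬ of 0.2 = 0 (operand ≠ 0)
  (~(B & ((~B -> ~A) | A)) -> ~B): 0 ≤ 0, so result = 1
  ~(~(B & ((~B -> ~A) | A)) -> ~B): Gödel ¬ of 1 = 0 (operand ≠ 0)
  Gödel value = 0
Łukasiewicz evaluation:
  ~B: Łukasiewicz ¬ gives 1 − 0.2 = 0.8
  ~A: Łukasiewicz ¬ gives 1 − 0.8 = 0.2
  (~B -> ~A): min(1, 1 − 0.8 + 0.2) = 0.4
  ((~B -> ~A) | A) = max(0.4, 0.8) = 0.8
  (B & ((~B -> ~A) | A)) = min(0.2, 0.8) = 0.2
  ~(B & ((~B -> ~A) | A)): Łukasiewicz ¬ gives 1 − 0.2 = 0.8
  ~B: Łukasiewicz ¬ gives 1 − 0.2 = 0.8
  (~(B & ((~B -> ~A) | A)) -> ~B): min(1, 1 − 0.8 + 0.8) = 1
  ~(~(B & ((~B -> ~A) | A)) -> ~B): Łukasiewicz ¬ gives 1 − 1 = 0
  Łukasiewicz value = 0
Difference: 0 − 0 = 0.00

0.00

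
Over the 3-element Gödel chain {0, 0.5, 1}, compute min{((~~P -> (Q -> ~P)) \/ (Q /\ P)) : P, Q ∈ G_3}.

The minimum is attained at P = 0.5, Q = 0.5:
  ~P: Gödel ¬ of 0.5 = 0 (operand ≠ 0)
  ~~P: Gödel ¬ of 0 = 1 (operand is 0)
  ~P: Gödel ¬ of 0.5 = 0 (operand ≠ 0)
  (Q -> ~P): 0.5 > 0, so result = 0
  (~~P -> (Q -> ~P)): 1 > 0, so result = 0
  (Q /\ P) = min(0.5, 0.5) = 0.5
  ((~~P -> (Q -> ~P)) \/ (Q /\ P)) = max(0, 0.5) = 0.5
Checking all 9 assignments confirms none give a value below 0.50.

0.50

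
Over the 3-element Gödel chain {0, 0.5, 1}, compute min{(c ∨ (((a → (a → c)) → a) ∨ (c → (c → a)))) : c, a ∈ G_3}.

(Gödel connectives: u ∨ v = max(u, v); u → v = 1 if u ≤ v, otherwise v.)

0.50

The minimum is attained at c = 0.5, a = 0:
  (a → c): 0 ≤ 0.5, so result = 1
  (a → (a → c)): 0 ≤ 1, so result = 1
  ((a → (a → c)) → a): 1 > 0, so result = 0
  (c → a): 0.5 > 0, so result = 0
  (c → (c → a)): 0.5 > 0, so result = 0
  (((a → (a → c)) → a) ∨ (c → (c → a))) = max(0, 0) = 0
  (c ∨ (((a → (a → c)) → a) ∨ (c → (c → a)))) = max(0.5, 0) = 0.5
Checking all 9 assignments confirms none give a value below 0.50.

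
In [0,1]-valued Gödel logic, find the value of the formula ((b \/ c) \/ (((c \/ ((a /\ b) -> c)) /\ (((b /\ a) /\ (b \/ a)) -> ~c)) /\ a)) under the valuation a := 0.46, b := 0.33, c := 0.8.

0.80

(b \/ c) = max(0.33, 0.8) = 0.8
(a /\ b) = min(0.46, 0.33) = 0.33
((a /\ b) -> c): 0.33 ≤ 0.8, so result = 1
(c \/ ((a /\ b) -> c)) = max(0.8, 1) = 1
(b /\ a) = min(0.33, 0.46) = 0.33
(b \/ a) = max(0.33, 0.46) = 0.46
((b /\ a) /\ (b \/ a)) = min(0.33, 0.46) = 0.33
~c: Gödel ¬ of 0.8 = 0 (operand ≠ 0)
(((b /\ a) /\ (b \/ a)) -> ~c): 0.33 > 0, so result = 0
((c \/ ((a /\ b) -> c)) /\ (((b /\ a) /\ (b \/ a)) -> ~c)) = min(1, 0) = 0
(((c \/ ((a /\ b) -> c)) /\ (((b /\ a) /\ (b \/ a)) -> ~c)) /\ a) = min(0, 0.46) = 0
((b \/ c) \/ (((c \/ ((a /\ b) -> c)) /\ (((b /\ a) /\ (b \/ a)) -> ~c)) /\ a)) = max(0.8, 0) = 0.8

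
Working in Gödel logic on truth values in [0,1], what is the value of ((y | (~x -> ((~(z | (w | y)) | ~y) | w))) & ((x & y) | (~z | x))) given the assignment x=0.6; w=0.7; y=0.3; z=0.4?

0.60

~x: Gödel ¬ of 0.6 = 0 (operand ≠ 0)
(w | y) = max(0.7, 0.3) = 0.7
(z | (w | y)) = max(0.4, 0.7) = 0.7
~(z | (w | y)): Gödel ¬ of 0.7 = 0 (operand ≠ 0)
~y: Gödel ¬ of 0.3 = 0 (operand ≠ 0)
(~(z | (w | y)) | ~y) = max(0, 0) = 0
((~(z | (w | y)) | ~y) | w) = max(0, 0.7) = 0.7
(~x -> ((~(z | (w | y)) | ~y) | w)): 0 ≤ 0.7, so result = 1
(y | (~x -> ((~(z | (w | y)) | ~y) | w))) = max(0.3, 1) = 1
(x & y) = min(0.6, 0.3) = 0.3
~z: Gödel ¬ of 0.4 = 0 (operand ≠ 0)
(~z | x) = max(0, 0.6) = 0.6
((x & y) | (~z | x)) = max(0.3, 0.6) = 0.6
((y | (~x -> ((~(z | (w | y)) | ~y) | w))) & ((x & y) | (~z | x))) = min(1, 0.6) = 0.6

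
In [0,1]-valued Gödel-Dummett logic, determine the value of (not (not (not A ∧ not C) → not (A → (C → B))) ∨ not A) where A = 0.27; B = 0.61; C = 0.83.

not A: Gödel ¬ of 0.27 = 0 (operand ≠ 0)
not C: Gödel ¬ of 0.83 = 0 (operand ≠ 0)
(not A ∧ not C) = min(0, 0) = 0
not (not A ∧ not C): Gödel ¬ of 0 = 1 (operand is 0)
(C → B): 0.83 > 0.61, so result = 0.61
(A → (C → B)): 0.27 ≤ 0.61, so result = 1
not (A → (C → B)): Gödel ¬ of 1 = 0 (operand ≠ 0)
(not (not A ∧ not C) → not (A → (C → B))): 1 > 0, so result = 0
not (not (not A ∧ not C) → not (A → (C → B))): Gödel ¬ of 0 = 1 (operand is 0)
not A: Gödel ¬ of 0.27 = 0 (operand ≠ 0)
(not (not (not A ∧ not C) → not (A → (C → B))) ∨ not A) = max(1, 0) = 1

1.00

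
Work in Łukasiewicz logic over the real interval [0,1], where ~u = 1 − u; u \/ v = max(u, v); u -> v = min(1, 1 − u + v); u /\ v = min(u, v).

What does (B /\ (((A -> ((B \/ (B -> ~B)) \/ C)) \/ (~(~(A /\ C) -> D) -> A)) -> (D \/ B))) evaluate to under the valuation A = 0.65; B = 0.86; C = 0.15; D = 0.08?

0.86

~B: Łukasiewicz ¬ gives 1 − 0.86 = 0.14
(B -> ~B): min(1, 1 − 0.86 + 0.14) = 0.28
(B \/ (B -> ~B)) = max(0.86, 0.28) = 0.86
((B \/ (B -> ~B)) \/ C) = max(0.86, 0.15) = 0.86
(A -> ((B \/ (B -> ~B)) \/ C)): min(1, 1 − 0.65 + 0.86) = 1
(A /\ C) = min(0.65, 0.15) = 0.15
~(A /\ C): Łukasiewicz ¬ gives 1 − 0.15 = 0.85
(~(A /\ C) -> D): min(1, 1 − 0.85 + 0.08) = 0.23
~(~(A /\ C) -> D): Łukasiewicz ¬ gives 1 − 0.23 = 0.77
(~(~(A /\ C) -> D) -> A): min(1, 1 − 0.77 + 0.65) = 0.88
((A -> ((B \/ (B -> ~B)) \/ C)) \/ (~(~(A /\ C) -> D) -> A)) = max(1, 0.88) = 1
(D \/ B) = max(0.08, 0.86) = 0.86
(((A -> ((B \/ (B -> ~B)) \/ C)) \/ (~(~(A /\ C) -> D) -> A)) -> (D \/ B)): min(1, 1 − 1 + 0.86) = 0.86
(B /\ (((A -> ((B \/ (B -> ~B)) \/ C)) \/ (~(~(A /\ C) -> D) -> A)) -> (D \/ B))) = min(0.86, 0.86) = 0.86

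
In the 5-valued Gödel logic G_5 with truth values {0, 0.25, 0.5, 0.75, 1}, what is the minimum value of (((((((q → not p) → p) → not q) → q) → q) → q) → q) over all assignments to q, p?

The minimum is attained at q = 0.25, p = 0.25:
  not p: Gödel ¬ of 0.25 = 0 (operand ≠ 0)
  (q → not p): 0.25 > 0, so result = 0
  ((q → not p) → p): 0 ≤ 0.25, so result = 1
  not q: Gödel ¬ of 0.25 = 0 (operand ≠ 0)
  (((q → not p) → p) → not q): 1 > 0, so result = 0
  ((((q → not p) → p) → not q) → q): 0 ≤ 0.25, so result = 1
  (((((q → not p) → p) → not q) → q) → q): 1 > 0.25, so result = 0.25
  ((((((q → not p) → p) → not q) → q) → q) → q): 0.25 ≤ 0.25, so result = 1
  (((((((q → not p) → p) → not q) → q) → q) → q) → q): 1 > 0.25, so result = 0.25
Checking all 25 assignments confirms none give a value below 0.25.

0.25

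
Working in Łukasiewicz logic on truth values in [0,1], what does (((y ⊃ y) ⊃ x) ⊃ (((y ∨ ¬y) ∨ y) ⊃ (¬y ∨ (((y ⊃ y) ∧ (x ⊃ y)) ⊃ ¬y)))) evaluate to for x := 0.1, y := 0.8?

1.00

(y ⊃ y): min(1, 1 − 0.8 + 0.8) = 1
((y ⊃ y) ⊃ x): min(1, 1 − 1 + 0.1) = 0.1
¬y: Łukasiewicz ¬ gives 1 − 0.8 = 0.2
(y ∨ ¬y) = max(0.8, 0.2) = 0.8
((y ∨ ¬y) ∨ y) = max(0.8, 0.8) = 0.8
¬y: Łukasiewicz ¬ gives 1 − 0.8 = 0.2
(y ⊃ y): min(1, 1 − 0.8 + 0.8) = 1
(x ⊃ y): min(1, 1 − 0.1 + 0.8) = 1
((y ⊃ y) ∧ (x ⊃ y)) = min(1, 1) = 1
¬y: Łukasiewicz ¬ gives 1 − 0.8 = 0.2
(((y ⊃ y) ∧ (x ⊃ y)) ⊃ ¬y): min(1, 1 − 1 + 0.2) = 0.2
(¬y ∨ (((y ⊃ y) ∧ (x ⊃ y)) ⊃ ¬y)) = max(0.2, 0.2) = 0.2
(((y ∨ ¬y) ∨ y) ⊃ (¬y ∨ (((y ⊃ y) ∧ (x ⊃ y)) ⊃ ¬y))): min(1, 1 − 0.8 + 0.2) = 0.4
(((y ⊃ y) ⊃ x) ⊃ (((y ∨ ¬y) ∨ y) ⊃ (¬y ∨ (((y ⊃ y) ∧ (x ⊃ y)) ⊃ ¬y)))): min(1, 1 − 0.1 + 0.4) = 1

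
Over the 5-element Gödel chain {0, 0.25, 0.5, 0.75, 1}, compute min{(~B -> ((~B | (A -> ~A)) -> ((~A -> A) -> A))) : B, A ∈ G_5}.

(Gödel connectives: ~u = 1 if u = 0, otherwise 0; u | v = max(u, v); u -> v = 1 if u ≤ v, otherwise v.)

The minimum is attained at B = 0, A = 0.25:
  ~B: Gödel ¬ of 0 = 1 (operand is 0)
  ~B: Gödel ¬ of 0 = 1 (operand is 0)
  ~A: Gödel ¬ of 0.25 = 0 (operand ≠ 0)
  (A -> ~A): 0.25 > 0, so result = 0
  (~B | (A -> ~A)) = max(1, 0) = 1
  ~A: Gödel ¬ of 0.25 = 0 (operand ≠ 0)
  (~A -> A): 0 ≤ 0.25, so result = 1
  ((~A -> A) -> A): 1 > 0.25, so result = 0.25
  ((~B | (A -> ~A)) -> ((~A -> A) -> A)): 1 > 0.25, so result = 0.25
  (~B -> ((~B | (A -> ~A)) -> ((~A -> A) -> A))): 1 > 0.25, so result = 0.25
Checking all 25 assignments confirms none give a value below 0.25.

0.25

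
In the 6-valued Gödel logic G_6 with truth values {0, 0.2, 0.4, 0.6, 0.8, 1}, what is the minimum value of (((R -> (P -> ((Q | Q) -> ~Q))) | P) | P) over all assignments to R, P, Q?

The minimum is attained at R = 0.2, P = 0.2, Q = 0.2:
  (Q | Q) = max(0.2, 0.2) = 0.2
  ~Q: Gödel ¬ of 0.2 = 0 (operand ≠ 0)
  ((Q | Q) -> ~Q): 0.2 > 0, so result = 0
  (P -> ((Q | Q) -> ~Q)): 0.2 > 0, so result = 0
  (R -> (P -> ((Q | Q) -> ~Q))): 0.2 > 0, so result = 0
  ((R -> (P -> ((Q | Q) -> ~Q))) | P) = max(0, 0.2) = 0.2
  (((R -> (P -> ((Q | Q) -> ~Q))) | P) | P) = max(0.2, 0.2) = 0.2
Checking all 216 assignments confirms none give a value below 0.20.

0.20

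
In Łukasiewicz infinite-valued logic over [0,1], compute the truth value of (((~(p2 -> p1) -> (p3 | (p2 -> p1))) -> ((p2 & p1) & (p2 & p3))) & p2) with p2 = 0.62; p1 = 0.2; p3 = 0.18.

(p2 -> p1): min(1, 1 − 0.62 + 0.2) = 0.58
~(p2 -> p1): Łukasiewicz ¬ gives 1 − 0.58 = 0.42
(p2 -> p1): min(1, 1 − 0.62 + 0.2) = 0.58
(p3 | (p2 -> p1)) = max(0.18, 0.58) = 0.58
(~(p2 -> p1) -> (p3 | (p2 -> p1))): min(1, 1 − 0.42 + 0.58) = 1
(p2 & p1) = min(0.62, 0.2) = 0.2
(p2 & p3) = min(0.62, 0.18) = 0.18
((p2 & p1) & (p2 & p3)) = min(0.2, 0.18) = 0.18
((~(p2 -> p1) -> (p3 | (p2 -> p1))) -> ((p2 & p1) & (p2 & p3))): min(1, 1 − 1 + 0.18) = 0.18
(((~(p2 -> p1) -> (p3 | (p2 -> p1))) -> ((p2 & p1) & (p2 & p3))) & p2) = min(0.18, 0.62) = 0.18

0.18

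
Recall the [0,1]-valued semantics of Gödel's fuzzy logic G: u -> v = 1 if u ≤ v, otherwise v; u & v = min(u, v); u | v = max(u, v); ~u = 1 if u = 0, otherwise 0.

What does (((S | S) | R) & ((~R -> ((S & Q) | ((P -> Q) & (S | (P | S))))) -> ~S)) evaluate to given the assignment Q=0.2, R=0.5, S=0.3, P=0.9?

(S | S) = max(0.3, 0.3) = 0.3
((S | S) | R) = max(0.3, 0.5) = 0.5
~R: Gödel ¬ of 0.5 = 0 (operand ≠ 0)
(S & Q) = min(0.3, 0.2) = 0.2
(P -> Q): 0.9 > 0.2, so result = 0.2
(P | S) = max(0.9, 0.3) = 0.9
(S | (P | S)) = max(0.3, 0.9) = 0.9
((P -> Q) & (S | (P | S))) = min(0.2, 0.9) = 0.2
((S & Q) | ((P -> Q) & (S | (P | S)))) = max(0.2, 0.2) = 0.2
(~R -> ((S & Q) | ((P -> Q) & (S | (P | S))))): 0 ≤ 0.2, so result = 1
~S: Gödel ¬ of 0.3 = 0 (operand ≠ 0)
((~R -> ((S & Q) | ((P -> Q) & (S | (P | S))))) -> ~S): 1 > 0, so result = 0
(((S | S) | R) & ((~R -> ((S & Q) | ((P -> Q) & (S | (P | S))))) -> ~S)) = min(0.5, 0) = 0

0.00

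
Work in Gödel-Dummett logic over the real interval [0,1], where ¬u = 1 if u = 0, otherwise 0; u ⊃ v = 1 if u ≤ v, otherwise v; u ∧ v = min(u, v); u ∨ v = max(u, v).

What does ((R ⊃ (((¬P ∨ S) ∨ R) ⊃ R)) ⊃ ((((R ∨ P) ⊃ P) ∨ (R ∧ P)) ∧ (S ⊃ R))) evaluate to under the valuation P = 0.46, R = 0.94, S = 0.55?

0.46

¬P: Gödel ¬ of 0.46 = 0 (operand ≠ 0)
(¬P ∨ S) = max(0, 0.55) = 0.55
((¬P ∨ S) ∨ R) = max(0.55, 0.94) = 0.94
(((¬P ∨ S) ∨ R) ⊃ R): 0.94 ≤ 0.94, so result = 1
(R ⊃ (((¬P ∨ S) ∨ R) ⊃ R)): 0.94 ≤ 1, so result = 1
(R ∨ P) = max(0.94, 0.46) = 0.94
((R ∨ P) ⊃ P): 0.94 > 0.46, so result = 0.46
(R ∧ P) = min(0.94, 0.46) = 0.46
(((R ∨ P) ⊃ P) ∨ (R ∧ P)) = max(0.46, 0.46) = 0.46
(S ⊃ R): 0.55 ≤ 0.94, so result = 1
((((R ∨ P) ⊃ P) ∨ (R ∧ P)) ∧ (S ⊃ R)) = min(0.46, 1) = 0.46
((R ⊃ (((¬P ∨ S) ∨ R) ⊃ R)) ⊃ ((((R ∨ P) ⊃ P) ∨ (R ∧ P)) ∧ (S ⊃ R))): 1 > 0.46, so result = 0.46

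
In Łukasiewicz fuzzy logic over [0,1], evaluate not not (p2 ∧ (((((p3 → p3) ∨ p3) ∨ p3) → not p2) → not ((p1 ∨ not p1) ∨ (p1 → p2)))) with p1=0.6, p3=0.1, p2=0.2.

0.20

(p3 → p3): min(1, 1 − 0.1 + 0.1) = 1
((p3 → p3) ∨ p3) = max(1, 0.1) = 1
(((p3 → p3) ∨ p3) ∨ p3) = max(1, 0.1) = 1
not p2: Łukasiewicz ¬ gives 1 − 0.2 = 0.8
((((p3 → p3) ∨ p3) ∨ p3) → not p2): min(1, 1 − 1 + 0.8) = 0.8
not p1: Łukasiewicz ¬ gives 1 − 0.6 = 0.4
(p1 ∨ not p1) = max(0.6, 0.4) = 0.6
(p1 → p2): min(1, 1 − 0.6 + 0.2) = 0.6
((p1 ∨ not p1) ∨ (p1 → p2)) = max(0.6, 0.6) = 0.6
not ((p1 ∨ not p1) ∨ (p1 → p2)): Łukasiewicz ¬ gives 1 − 0.6 = 0.4
(((((p3 → p3) ∨ p3) ∨ p3) → not p2) → not ((p1 ∨ not p1) ∨ (p1 → p2))): min(1, 1 − 0.8 + 0.4) = 0.6
(p2 ∧ (((((p3 → p3) ∨ p3) ∨ p3) → not p2) → not ((p1 ∨ not p1) ∨ (p1 → p2)))) = min(0.2, 0.6) = 0.2
not (p2 ∧ (((((p3 → p3) ∨ p3) ∨ p3) → not p2) → not ((p1 ∨ not p1) ∨ (p1 → p2)))): Łukasiewicz ¬ gives 1 − 0.2 = 0.8
not not (p2 ∧ (((((p3 → p3) ∨ p3) ∨ p3) → not p2) → not ((p1 ∨ not p1) ∨ (p1 → p2)))): Łukasiewicz ¬ gives 1 − 0.8 = 0.2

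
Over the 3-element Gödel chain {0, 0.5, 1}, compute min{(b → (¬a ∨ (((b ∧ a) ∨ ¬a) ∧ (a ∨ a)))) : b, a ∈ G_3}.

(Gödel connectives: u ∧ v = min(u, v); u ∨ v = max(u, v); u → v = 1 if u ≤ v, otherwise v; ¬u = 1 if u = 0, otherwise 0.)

The minimum is attained at b = 1, a = 0.5:
  ¬a: Gödel ¬ of 0.5 = 0 (operand ≠ 0)
  (b ∧ a) = min(1, 0.5) = 0.5
  ¬a: Gödel ¬ of 0.5 = 0 (operand ≠ 0)
  ((b ∧ a) ∨ ¬a) = max(0.5, 0) = 0.5
  (a ∨ a) = max(0.5, 0.5) = 0.5
  (((b ∧ a) ∨ ¬a) ∧ (a ∨ a)) = min(0.5, 0.5) = 0.5
  (¬a ∨ (((b ∧ a) ∨ ¬a) ∧ (a ∨ a))) = max(0, 0.5) = 0.5
  (b → (¬a ∨ (((b ∧ a) ∨ ¬a) ∧ (a ∨ a)))): 1 > 0.5, so result = 0.5
Checking all 9 assignments confirms none give a value below 0.50.

0.50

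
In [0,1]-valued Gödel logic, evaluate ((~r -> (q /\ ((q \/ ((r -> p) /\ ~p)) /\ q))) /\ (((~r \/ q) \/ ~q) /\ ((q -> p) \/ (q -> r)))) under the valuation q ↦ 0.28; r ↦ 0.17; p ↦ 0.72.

~r: Gödel ¬ of 0.17 = 0 (operand ≠ 0)
(r -> p): 0.17 ≤ 0.72, so result = 1
~p: Gödel ¬ of 0.72 = 0 (operand ≠ 0)
((r -> p) /\ ~p) = min(1, 0) = 0
(q \/ ((r -> p) /\ ~p)) = max(0.28, 0) = 0.28
((q \/ ((r -> p) /\ ~p)) /\ q) = min(0.28, 0.28) = 0.28
(q /\ ((q \/ ((r -> p) /\ ~p)) /\ q)) = min(0.28, 0.28) = 0.28
(~r -> (q /\ ((q \/ ((r -> p) /\ ~p)) /\ q))): 0 ≤ 0.28, so result = 1
~r: Gödel ¬ of 0.17 = 0 (operand ≠ 0)
(~r \/ q) = max(0, 0.28) = 0.28
~q: Gödel ¬ of 0.28 = 0 (operand ≠ 0)
((~r \/ q) \/ ~q) = max(0.28, 0) = 0.28
(q -> p): 0.28 ≤ 0.72, so result = 1
(q -> r): 0.28 > 0.17, so result = 0.17
((q -> p) \/ (q -> r)) = max(1, 0.17) = 1
(((~r \/ q) \/ ~q) /\ ((q -> p) \/ (q -> r))) = min(0.28, 1) = 0.28
((~r -> (q /\ ((q \/ ((r -> p) /\ ~p)) /\ q))) /\ (((~r \/ q) \/ ~q) /\ ((q -> p) \/ (q -> r)))) = min(1, 0.28) = 0.28

0.28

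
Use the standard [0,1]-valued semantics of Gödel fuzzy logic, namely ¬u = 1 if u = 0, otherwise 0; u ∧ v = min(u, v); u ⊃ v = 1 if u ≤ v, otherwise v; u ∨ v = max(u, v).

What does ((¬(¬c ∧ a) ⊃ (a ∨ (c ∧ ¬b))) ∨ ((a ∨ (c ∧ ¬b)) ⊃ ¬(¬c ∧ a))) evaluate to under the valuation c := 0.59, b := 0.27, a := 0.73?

1.00

¬c: Gödel ¬ of 0.59 = 0 (operand ≠ 0)
(¬c ∧ a) = min(0, 0.73) = 0
¬(¬c ∧ a): Gödel ¬ of 0 = 1 (operand is 0)
¬b: Gödel ¬ of 0.27 = 0 (operand ≠ 0)
(c ∧ ¬b) = min(0.59, 0) = 0
(a ∨ (c ∧ ¬b)) = max(0.73, 0) = 0.73
(¬(¬c ∧ a) ⊃ (a ∨ (c ∧ ¬b))): 1 > 0.73, so result = 0.73
¬b: Gödel ¬ of 0.27 = 0 (operand ≠ 0)
(c ∧ ¬b) = min(0.59, 0) = 0
(a ∨ (c ∧ ¬b)) = max(0.73, 0) = 0.73
¬c: Gödel ¬ of 0.59 = 0 (operand ≠ 0)
(¬c ∧ a) = min(0, 0.73) = 0
¬(¬c ∧ a): Gödel ¬ of 0 = 1 (operand is 0)
((a ∨ (c ∧ ¬b)) ⊃ ¬(¬c ∧ a)): 0.73 ≤ 1, so result = 1
((¬(¬c ∧ a) ⊃ (a ∨ (c ∧ ¬b))) ∨ ((a ∨ (c ∧ ¬b)) ⊃ ¬(¬c ∧ a))) = max(0.73, 1) = 1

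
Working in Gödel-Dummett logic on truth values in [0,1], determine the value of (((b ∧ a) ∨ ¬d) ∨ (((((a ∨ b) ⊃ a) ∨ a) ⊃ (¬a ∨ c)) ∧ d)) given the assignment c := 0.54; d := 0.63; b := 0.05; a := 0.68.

0.54

(b ∧ a) = min(0.05, 0.68) = 0.05
¬d: Gödel ¬ of 0.63 = 0 (operand ≠ 0)
((b ∧ a) ∨ ¬d) = max(0.05, 0) = 0.05
(a ∨ b) = max(0.68, 0.05) = 0.68
((a ∨ b) ⊃ a): 0.68 ≤ 0.68, so result = 1
(((a ∨ b) ⊃ a) ∨ a) = max(1, 0.68) = 1
¬a: Gödel ¬ of 0.68 = 0 (operand ≠ 0)
(¬a ∨ c) = max(0, 0.54) = 0.54
((((a ∨ b) ⊃ a) ∨ a) ⊃ (¬a ∨ c)): 1 > 0.54, so result = 0.54
(((((a ∨ b) ⊃ a) ∨ a) ⊃ (¬a ∨ c)) ∧ d) = min(0.54, 0.63) = 0.54
(((b ∧ a) ∨ ¬d) ∨ (((((a ∨ b) ⊃ a) ∨ a) ⊃ (¬a ∨ c)) ∧ d)) = max(0.05, 0.54) = 0.54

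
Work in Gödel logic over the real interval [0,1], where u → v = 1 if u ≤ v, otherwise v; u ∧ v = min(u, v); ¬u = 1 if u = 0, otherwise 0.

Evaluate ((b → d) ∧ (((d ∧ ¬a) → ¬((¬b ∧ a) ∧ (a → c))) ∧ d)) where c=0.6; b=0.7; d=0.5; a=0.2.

(b → d): 0.7 > 0.5, so result = 0.5
¬a: Gödel ¬ of 0.2 = 0 (operand ≠ 0)
(d ∧ ¬a) = min(0.5, 0) = 0
¬b: Gödel ¬ of 0.7 = 0 (operand ≠ 0)
(¬b ∧ a) = min(0, 0.2) = 0
(a → c): 0.2 ≤ 0.6, so result = 1
((¬b ∧ a) ∧ (a → c)) = min(0, 1) = 0
¬((¬b ∧ a) ∧ (a → c)): Gödel ¬ of 0 = 1 (operand is 0)
((d ∧ ¬a) → ¬((¬b ∧ a) ∧ (a → c))): 0 ≤ 1, so result = 1
(((d ∧ ¬a) → ¬((¬b ∧ a) ∧ (a → c))) ∧ d) = min(1, 0.5) = 0.5
((b → d) ∧ (((d ∧ ¬a) → ¬((¬b ∧ a) ∧ (a → c))) ∧ d)) = min(0.5, 0.5) = 0.5

0.50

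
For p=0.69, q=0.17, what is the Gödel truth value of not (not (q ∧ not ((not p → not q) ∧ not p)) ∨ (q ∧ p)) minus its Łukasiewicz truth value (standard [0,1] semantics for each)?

Gödel evaluation:
  not p: Gödel ¬ of 0.69 = 0 (operand ≠ 0)
  not q: Gödel ¬ of 0.17 = 0 (operand ≠ 0)
  (not p → not q): 0 ≤ 0, so result = 1
  not p: Gödel ¬ of 0.69 = 0 (operand ≠ 0)
  ((not p → not q) ∧ not p) = min(1, 0) = 0
  not ((not p → not q) ∧ not p): Gödel ¬ of 0 = 1 (operand is 0)
  (q ∧ not ((not p → not q) ∧ not p)) = min(0.17, 1) = 0.17
  not (q ∧ not ((not p → not q) ∧ not p)): Gödel ¬ of 0.17 = 0 (operand ≠ 0)
  (q ∧ p) = min(0.17, 0.69) = 0.17
  (not (q ∧ not ((not p → not q) ∧ not p)) ∨ (q ∧ p)) = max(0, 0.17) = 0.17
  not (not (q ∧ not ((not p → not q) ∧ not p)) ∨ (q ∧ p)): Gödel ¬ of 0.17 = 0 (operand ≠ 0)
  Gödel value = 0
Łukasiewicz evaluation:
  not p: Łukasiewicz ¬ gives 1 − 0.69 = 0.31
  not q: Łukasiewicz ¬ gives 1 − 0.17 = 0.83
  (not p → not q): min(1, 1 − 0.31 + 0.83) = 1
  not p: Łukasiewicz ¬ gives 1 − 0.69 = 0.31
  ((not p → not q) ∧ not p) = min(1, 0.31) = 0.31
  not ((not p → not q) ∧ not p): Łukasiewicz ¬ gives 1 − 0.31 = 0.69
  (q ∧ not ((not p → not q) ∧ not p)) = min(0.17, 0.69) = 0.17
  not (q ∧ not ((not p → not q) ∧ not p)): Łukasiewicz ¬ gives 1 − 0.17 = 0.83
  (q ∧ p) = min(0.17, 0.69) = 0.17
  (not (q ∧ not ((not p → not q) ∧ not p)) ∨ (q ∧ p)) = max(0.83, 0.17) = 0.83
  not (not (q ∧ not ((not p → not q) ∧ not p)) ∨ (q ∧ p)): Łukasiewicz ¬ gives 1 − 0.83 = 0.17
  Łukasiewicz value = 0.17
Difference: 0 − 0.17 = -0.17

-0.17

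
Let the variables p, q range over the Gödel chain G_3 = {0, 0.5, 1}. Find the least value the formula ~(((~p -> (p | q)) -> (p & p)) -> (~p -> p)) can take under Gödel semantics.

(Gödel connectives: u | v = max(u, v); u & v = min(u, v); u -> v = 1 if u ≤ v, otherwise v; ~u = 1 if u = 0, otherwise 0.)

The minimum is attained at p = 0, q = 0.5:
  ~p: Gödel ¬ of 0 = 1 (operand is 0)
  (p | q) = max(0, 0.5) = 0.5
  (~p -> (p | q)): 1 > 0.5, so result = 0.5
  (p & p) = min(0, 0) = 0
  ((~p -> (p | q)) -> (p & p)): 0.5 > 0, so result = 0
  ~p: Gödel ¬ of 0 = 1 (operand is 0)
  (~p -> p): 1 > 0, so result = 0
  (((~p -> (p | q)) -> (p & p)) -> (~p -> p)): 0 ≤ 0, so result = 1
  ~(((~p -> (p | q)) -> (p & p)) -> (~p -> p)): Gödel ¬ of 1 = 0 (operand ≠ 0)
Checking all 9 assignments confirms none give a value below 0.00.

0.00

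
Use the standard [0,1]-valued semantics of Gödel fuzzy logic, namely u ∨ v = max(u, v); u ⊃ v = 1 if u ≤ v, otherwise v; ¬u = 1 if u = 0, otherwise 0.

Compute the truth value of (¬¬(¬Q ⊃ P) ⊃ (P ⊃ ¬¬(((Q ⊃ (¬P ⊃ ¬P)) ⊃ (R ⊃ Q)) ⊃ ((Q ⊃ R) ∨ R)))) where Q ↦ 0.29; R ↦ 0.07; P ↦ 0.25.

1.00

¬Q: Gödel ¬ of 0.29 = 0 (operand ≠ 0)
(¬Q ⊃ P): 0 ≤ 0.25, so result = 1
¬(¬Q ⊃ P): Gödel ¬ of 1 = 0 (operand ≠ 0)
¬¬(¬Q ⊃ P): Gödel ¬ of 0 = 1 (operand is 0)
¬P: Gödel ¬ of 0.25 = 0 (operand ≠ 0)
¬P: Gödel ¬ of 0.25 = 0 (operand ≠ 0)
(¬P ⊃ ¬P): 0 ≤ 0, so result = 1
(Q ⊃ (¬P ⊃ ¬P)): 0.29 ≤ 1, so result = 1
(R ⊃ Q): 0.07 ≤ 0.29, so result = 1
((Q ⊃ (¬P ⊃ ¬P)) ⊃ (R ⊃ Q)): 1 ≤ 1, so result = 1
(Q ⊃ R): 0.29 > 0.07, so result = 0.07
((Q ⊃ R) ∨ R) = max(0.07, 0.07) = 0.07
(((Q ⊃ (¬P ⊃ ¬P)) ⊃ (R ⊃ Q)) ⊃ ((Q ⊃ R) ∨ R)): 1 > 0.07, so result = 0.07
¬(((Q ⊃ (¬P ⊃ ¬P)) ⊃ (R ⊃ Q)) ⊃ ((Q ⊃ R) ∨ R)): Gödel ¬ of 0.07 = 0 (operand ≠ 0)
¬¬(((Q ⊃ (¬P ⊃ ¬P)) ⊃ (R ⊃ Q)) ⊃ ((Q ⊃ R) ∨ R)): Gödel ¬ of 0 = 1 (operand is 0)
(P ⊃ ¬¬(((Q ⊃ (¬P ⊃ ¬P)) ⊃ (R ⊃ Q)) ⊃ ((Q ⊃ R) ∨ R))): 0.25 ≤ 1, so result = 1
(¬¬(¬Q ⊃ P) ⊃ (P ⊃ ¬¬(((Q ⊃ (¬P ⊃ ¬P)) ⊃ (R ⊃ Q)) ⊃ ((Q ⊃ R) ∨ R)))): 1 ≤ 1, so result = 1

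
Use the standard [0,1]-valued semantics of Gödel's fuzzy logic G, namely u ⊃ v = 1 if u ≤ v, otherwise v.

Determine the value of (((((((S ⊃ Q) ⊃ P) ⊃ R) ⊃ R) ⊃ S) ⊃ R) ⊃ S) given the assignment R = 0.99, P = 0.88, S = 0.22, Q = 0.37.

(S ⊃ Q): 0.22 ≤ 0.37, so result = 1
((S ⊃ Q) ⊃ P): 1 > 0.88, so result = 0.88
(((S ⊃ Q) ⊃ P) ⊃ R): 0.88 ≤ 0.99, so result = 1
((((S ⊃ Q) ⊃ P) ⊃ R) ⊃ R): 1 > 0.99, so result = 0.99
(((((S ⊃ Q) ⊃ P) ⊃ R) ⊃ R) ⊃ S): 0.99 > 0.22, so result = 0.22
((((((S ⊃ Q) ⊃ P) ⊃ R) ⊃ R) ⊃ S) ⊃ R): 0.22 ≤ 0.99, so result = 1
(((((((S ⊃ Q) ⊃ P) ⊃ R) ⊃ R) ⊃ S) ⊃ R) ⊃ S): 1 > 0.22, so result = 0.22

0.22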